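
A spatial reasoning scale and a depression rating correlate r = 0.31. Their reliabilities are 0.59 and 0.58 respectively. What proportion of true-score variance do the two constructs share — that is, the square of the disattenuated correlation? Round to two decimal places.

0.28

Disattenuated r = 0.31 / √(0.59 × 0.58) = 0.31 / 0.5850 = 0.5299.
Shared true-score variance = 0.5299² = 0.2808 ≈ 0.28.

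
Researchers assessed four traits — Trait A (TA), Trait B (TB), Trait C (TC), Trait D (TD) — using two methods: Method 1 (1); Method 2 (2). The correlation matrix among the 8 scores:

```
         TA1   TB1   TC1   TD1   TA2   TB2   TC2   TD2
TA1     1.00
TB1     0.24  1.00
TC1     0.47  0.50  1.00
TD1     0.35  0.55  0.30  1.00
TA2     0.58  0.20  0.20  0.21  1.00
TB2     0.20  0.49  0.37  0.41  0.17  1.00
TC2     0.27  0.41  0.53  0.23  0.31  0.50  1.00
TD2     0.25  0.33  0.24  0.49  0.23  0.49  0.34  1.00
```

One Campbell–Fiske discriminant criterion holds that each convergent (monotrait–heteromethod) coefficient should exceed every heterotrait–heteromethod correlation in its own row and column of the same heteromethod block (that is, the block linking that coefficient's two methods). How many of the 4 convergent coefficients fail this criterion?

Convergent coefficients and their comparison sets:
TA (methods 1·2): 0.58 vs {0.20, 0.20, 0.27, 0.20, 0.25, 0.21} → pass.
TB (methods 1·2): 0.49 vs {0.20, 0.20, 0.41, 0.37, 0.33, 0.41} → pass.
TC (methods 1·2): 0.53 vs {0.20, 0.27, 0.37, 0.41, 0.24, 0.23} → pass.
TD (methods 1·2): 0.49 vs {0.21, 0.25, 0.41, 0.33, 0.23, 0.24} → pass.
0 of 4 fail.

0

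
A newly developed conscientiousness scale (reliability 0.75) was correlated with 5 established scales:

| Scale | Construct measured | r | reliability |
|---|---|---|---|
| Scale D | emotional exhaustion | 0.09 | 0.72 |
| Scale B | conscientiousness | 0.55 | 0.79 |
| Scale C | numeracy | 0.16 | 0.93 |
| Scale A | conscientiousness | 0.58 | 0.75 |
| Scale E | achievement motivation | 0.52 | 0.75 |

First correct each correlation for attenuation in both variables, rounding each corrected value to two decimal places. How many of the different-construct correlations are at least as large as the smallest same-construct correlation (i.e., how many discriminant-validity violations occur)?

0

Disattenuated r (r / √(r_scale · r_new)):
  Scale D (disc): 0.09 / √(0.72·0.75) = 0.12
  Scale B (conv): 0.55 / √(0.79·0.75) = 0.71
  Scale C (disc): 0.16 / √(0.93·0.75) = 0.19
  Scale A (conv): 0.58 / √(0.75·0.75) = 0.77
  Scale E (disc): 0.52 / √(0.75·0.75) = 0.69
Smallest convergent = 0.71. Discriminant values: 0.12, 0.19, 0.69; count ≥ 0.71 → 0.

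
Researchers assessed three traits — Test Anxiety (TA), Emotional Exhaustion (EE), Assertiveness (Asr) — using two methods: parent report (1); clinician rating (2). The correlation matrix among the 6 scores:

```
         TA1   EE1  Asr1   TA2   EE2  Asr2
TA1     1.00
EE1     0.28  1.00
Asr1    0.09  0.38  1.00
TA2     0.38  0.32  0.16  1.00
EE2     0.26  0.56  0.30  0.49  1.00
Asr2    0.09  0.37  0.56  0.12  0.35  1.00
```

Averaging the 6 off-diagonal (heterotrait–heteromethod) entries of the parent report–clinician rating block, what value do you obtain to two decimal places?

HTHM values (method 1 × method 2): 0.26, 0.09, 0.32, 0.37, 0.16, 0.30; mean = 1.50/6 = 0.25.

0.25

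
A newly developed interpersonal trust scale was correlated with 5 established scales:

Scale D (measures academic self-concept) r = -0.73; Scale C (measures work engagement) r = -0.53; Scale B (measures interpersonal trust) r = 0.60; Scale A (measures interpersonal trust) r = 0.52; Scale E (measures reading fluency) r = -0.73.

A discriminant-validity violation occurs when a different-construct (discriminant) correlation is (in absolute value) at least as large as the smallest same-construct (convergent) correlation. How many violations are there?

Convergent (same construct = interpersonal trust): Scale B, Scale A.
Smallest convergent = 0.52. Discriminant |r|: 0.73, 0.53, 0.73; count ≥ 0.52 → 3.

3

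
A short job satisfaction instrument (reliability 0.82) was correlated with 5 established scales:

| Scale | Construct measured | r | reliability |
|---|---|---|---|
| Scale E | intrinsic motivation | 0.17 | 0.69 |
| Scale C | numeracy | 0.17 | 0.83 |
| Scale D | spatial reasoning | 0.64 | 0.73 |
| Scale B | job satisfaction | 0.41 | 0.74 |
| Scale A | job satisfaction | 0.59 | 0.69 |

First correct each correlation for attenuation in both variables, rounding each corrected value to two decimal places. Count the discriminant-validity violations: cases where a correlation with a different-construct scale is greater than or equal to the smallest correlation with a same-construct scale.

Disattenuated r (r / √(r_scale · r_new)):
  Scale E (disc): 0.17 / √(0.69·0.82) = 0.23
  Scale C (disc): 0.17 / √(0.83·0.82) = 0.21
  Scale D (disc): 0.64 / √(0.73·0.82) = 0.83
  Scale B (conv): 0.41 / √(0.74·0.82) = 0.53
  Scale A (conv): 0.59 / √(0.69·0.82) = 0.78
Smallest convergent = 0.53. Discriminant values: 0.23, 0.21, 0.83; count ≥ 0.53 → 1.

1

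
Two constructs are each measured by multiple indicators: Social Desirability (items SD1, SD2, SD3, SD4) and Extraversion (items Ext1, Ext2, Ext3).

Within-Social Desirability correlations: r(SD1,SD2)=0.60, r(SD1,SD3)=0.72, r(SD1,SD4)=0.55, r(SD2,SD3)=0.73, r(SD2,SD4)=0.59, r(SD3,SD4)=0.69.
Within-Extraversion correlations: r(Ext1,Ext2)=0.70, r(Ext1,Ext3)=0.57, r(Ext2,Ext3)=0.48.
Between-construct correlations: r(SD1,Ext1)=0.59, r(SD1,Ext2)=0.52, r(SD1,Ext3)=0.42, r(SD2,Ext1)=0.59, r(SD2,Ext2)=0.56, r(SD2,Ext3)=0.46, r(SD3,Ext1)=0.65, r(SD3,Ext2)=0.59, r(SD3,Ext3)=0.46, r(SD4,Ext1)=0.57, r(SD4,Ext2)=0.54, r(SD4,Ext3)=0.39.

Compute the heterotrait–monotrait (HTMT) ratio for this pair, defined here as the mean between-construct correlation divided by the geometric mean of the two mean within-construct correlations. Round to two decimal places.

Mean heterotrait r = 6.34/12 = 0.5283.
Mean within-SD = 3.88/6 = 0.6467; mean within-Ext = 1.75/3 = 0.5833.
Geometric mean = √(0.6467 × 0.5833) = 0.6142.
HTMT = 0.5283 / 0.6142 = 0.86.

0.86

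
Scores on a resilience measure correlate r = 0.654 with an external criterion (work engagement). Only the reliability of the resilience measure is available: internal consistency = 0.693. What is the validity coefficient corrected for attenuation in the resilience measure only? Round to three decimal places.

Single correction: r_c = r_obs / √r_xx = 0.654 / √0.693 = 0.654 / 0.8325 ≈ 0.786.

0.786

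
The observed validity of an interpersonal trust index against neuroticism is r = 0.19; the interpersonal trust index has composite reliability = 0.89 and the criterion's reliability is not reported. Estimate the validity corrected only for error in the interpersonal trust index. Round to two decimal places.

Single correction: r_c = r_obs / √r_xx = 0.19 / √0.89 = 0.19 / 0.9434 ≈ 0.20.

0.20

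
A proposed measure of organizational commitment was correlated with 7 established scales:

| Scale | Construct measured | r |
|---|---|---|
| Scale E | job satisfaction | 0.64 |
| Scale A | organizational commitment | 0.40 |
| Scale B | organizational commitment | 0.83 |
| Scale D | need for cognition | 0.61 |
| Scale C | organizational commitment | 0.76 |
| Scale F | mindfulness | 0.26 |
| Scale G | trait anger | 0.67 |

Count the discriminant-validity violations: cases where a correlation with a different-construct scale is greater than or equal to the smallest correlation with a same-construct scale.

3

Convergent (same construct = organizational commitment): Scale A, Scale B, Scale C.
Smallest convergent = 0.40. Discriminant values: 0.64, 0.61, 0.26, 0.67; count ≥ 0.40 → 3.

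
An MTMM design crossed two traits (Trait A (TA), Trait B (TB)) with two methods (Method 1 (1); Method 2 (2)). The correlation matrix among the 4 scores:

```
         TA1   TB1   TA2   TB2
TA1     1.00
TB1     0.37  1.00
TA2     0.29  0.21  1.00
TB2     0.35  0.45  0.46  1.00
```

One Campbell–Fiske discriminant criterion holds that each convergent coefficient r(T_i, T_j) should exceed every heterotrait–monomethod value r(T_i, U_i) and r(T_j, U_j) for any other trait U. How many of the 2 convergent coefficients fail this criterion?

Convergent coefficients and their comparison sets:
TA (methods 1·2): 0.29 vs {0.37, 0.46} → fail.
TB (methods 1·2): 0.45 vs {0.37, 0.46} → fail.
2 of 2 fail.

2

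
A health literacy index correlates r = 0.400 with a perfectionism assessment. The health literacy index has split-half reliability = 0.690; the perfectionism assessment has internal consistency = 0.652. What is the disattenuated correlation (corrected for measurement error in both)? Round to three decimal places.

0.596

r_true = r_obs / √(r_xx · r_yy) = 0.400 / √(0.690 × 0.652) = 0.400 / √0.449880 = 0.400 / 0.6707 ≈ 0.596.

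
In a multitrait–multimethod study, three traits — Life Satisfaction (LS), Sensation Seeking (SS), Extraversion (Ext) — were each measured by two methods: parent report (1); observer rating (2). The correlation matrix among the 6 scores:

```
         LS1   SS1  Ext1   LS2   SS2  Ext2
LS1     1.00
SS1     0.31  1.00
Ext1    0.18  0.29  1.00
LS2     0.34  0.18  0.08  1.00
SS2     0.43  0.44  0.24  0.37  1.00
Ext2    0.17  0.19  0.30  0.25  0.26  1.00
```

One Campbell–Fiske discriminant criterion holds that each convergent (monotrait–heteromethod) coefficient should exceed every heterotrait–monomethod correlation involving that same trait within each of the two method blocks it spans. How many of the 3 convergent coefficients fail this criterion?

1

Each convergent coefficient versus the relevant comparison correlations:
LS (methods 1·2): 0.34 vs {0.31, 0.37, 0.18, 0.25} → fail.
SS (methods 1·2): 0.44 vs {0.31, 0.37, 0.29, 0.26} → pass.
Ext (methods 1·2): 0.30 vs {0.18, 0.25, 0.29, 0.26} → pass.
1 of 3 fail.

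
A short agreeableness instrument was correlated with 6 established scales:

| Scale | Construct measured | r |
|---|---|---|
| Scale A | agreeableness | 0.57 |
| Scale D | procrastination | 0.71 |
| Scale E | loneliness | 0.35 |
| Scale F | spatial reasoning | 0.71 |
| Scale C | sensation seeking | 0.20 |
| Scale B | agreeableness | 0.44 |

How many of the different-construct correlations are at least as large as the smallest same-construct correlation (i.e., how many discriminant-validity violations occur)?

Convergent (same construct = agreeableness): Scale A, Scale B.
Smallest convergent = 0.44. Discriminant values: 0.71, 0.35, 0.71, 0.20; count ≥ 0.44 → 2.

2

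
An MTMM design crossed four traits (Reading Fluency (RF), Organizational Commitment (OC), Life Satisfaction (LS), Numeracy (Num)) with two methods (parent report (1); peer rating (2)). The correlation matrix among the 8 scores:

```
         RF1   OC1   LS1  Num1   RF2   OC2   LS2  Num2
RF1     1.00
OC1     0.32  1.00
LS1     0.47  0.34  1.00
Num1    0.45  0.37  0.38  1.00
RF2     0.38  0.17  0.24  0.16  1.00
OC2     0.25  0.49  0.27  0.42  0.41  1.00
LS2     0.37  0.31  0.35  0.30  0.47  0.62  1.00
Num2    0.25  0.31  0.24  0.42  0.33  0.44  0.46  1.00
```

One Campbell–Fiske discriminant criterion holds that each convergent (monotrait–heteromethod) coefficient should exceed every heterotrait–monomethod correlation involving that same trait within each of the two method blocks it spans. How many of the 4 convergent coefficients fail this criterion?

Each convergent coefficient versus the relevant comparison correlations:
RF (methods 1·2): 0.38 vs {0.32, 0.41, 0.47, 0.47, 0.45, 0.33} → fail.
OC (methods 1·2): 0.49 vs {0.32, 0.41, 0.34, 0.62, 0.37, 0.44} → fail.
LS (methods 1·2): 0.35 vs {0.47, 0.47, 0.34, 0.62, 0.38, 0.46} → fail.
Num (methods 1·2): 0.42 vs {0.45, 0.33, 0.37, 0.44, 0.38, 0.46} → fail.
4 of 4 fail.

4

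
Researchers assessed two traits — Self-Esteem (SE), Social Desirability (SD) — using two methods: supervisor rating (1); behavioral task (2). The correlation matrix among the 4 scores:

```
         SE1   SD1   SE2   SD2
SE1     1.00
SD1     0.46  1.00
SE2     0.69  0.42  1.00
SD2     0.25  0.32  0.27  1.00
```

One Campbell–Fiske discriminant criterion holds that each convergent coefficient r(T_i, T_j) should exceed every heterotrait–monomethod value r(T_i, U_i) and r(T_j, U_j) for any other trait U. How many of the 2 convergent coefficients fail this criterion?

1

Each convergent coefficient versus the relevant comparison correlations:
SE (methods 1·2): 0.69 vs {0.46, 0.27} → pass.
SD (methods 1·2): 0.32 vs {0.46, 0.27} → fail.
1 of 2 fail.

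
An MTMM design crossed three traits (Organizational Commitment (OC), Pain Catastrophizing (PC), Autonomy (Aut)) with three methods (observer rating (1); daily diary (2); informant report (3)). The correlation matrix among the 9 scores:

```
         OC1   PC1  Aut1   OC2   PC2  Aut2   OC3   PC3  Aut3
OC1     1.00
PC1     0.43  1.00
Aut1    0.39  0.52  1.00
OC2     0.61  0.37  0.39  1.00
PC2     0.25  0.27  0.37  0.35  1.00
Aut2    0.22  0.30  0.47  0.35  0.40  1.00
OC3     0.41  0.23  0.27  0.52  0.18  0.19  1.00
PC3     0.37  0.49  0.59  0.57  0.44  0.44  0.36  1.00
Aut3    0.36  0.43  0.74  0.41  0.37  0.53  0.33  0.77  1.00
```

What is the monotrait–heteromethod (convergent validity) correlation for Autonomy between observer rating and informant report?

Same trait (Aut), different methods: r(Aut1, Aut3) = 0.74.

0.74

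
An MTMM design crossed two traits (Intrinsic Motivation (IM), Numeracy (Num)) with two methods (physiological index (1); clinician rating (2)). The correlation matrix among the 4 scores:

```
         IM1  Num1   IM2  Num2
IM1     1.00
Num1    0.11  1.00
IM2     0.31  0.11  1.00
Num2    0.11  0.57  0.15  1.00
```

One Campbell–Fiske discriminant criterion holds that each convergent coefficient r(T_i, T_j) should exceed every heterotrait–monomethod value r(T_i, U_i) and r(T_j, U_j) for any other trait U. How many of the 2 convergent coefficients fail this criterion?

Each convergent coefficient versus the relevant comparison correlations:
IM (methods 1·2): 0.31 vs {0.11, 0.15} → pass.
Num (methods 1·2): 0.57 vs {0.11, 0.15} → pass.
0 of 2 fail.

0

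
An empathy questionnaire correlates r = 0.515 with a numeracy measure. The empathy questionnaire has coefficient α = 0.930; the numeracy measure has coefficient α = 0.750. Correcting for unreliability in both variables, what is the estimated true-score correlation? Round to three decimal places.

0.617

r_true = r_obs / √(r_xx · r_yy) = 0.515 / √(0.930 × 0.750) = 0.515 / √0.697500 = 0.515 / 0.8352 ≈ 0.617.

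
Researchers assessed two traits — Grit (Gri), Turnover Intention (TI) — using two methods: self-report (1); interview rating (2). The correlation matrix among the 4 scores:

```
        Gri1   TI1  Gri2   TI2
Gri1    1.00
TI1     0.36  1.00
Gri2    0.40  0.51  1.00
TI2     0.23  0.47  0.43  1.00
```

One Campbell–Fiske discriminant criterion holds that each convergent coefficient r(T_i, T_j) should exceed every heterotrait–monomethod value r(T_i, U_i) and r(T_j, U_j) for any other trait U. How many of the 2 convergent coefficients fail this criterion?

1

Convergent coefficients and their comparison sets:
Gri (methods 1·2): 0.40 vs {0.36, 0.43} → fail.
TI (methods 1·2): 0.47 vs {0.36, 0.43} → pass.
1 of 2 fail.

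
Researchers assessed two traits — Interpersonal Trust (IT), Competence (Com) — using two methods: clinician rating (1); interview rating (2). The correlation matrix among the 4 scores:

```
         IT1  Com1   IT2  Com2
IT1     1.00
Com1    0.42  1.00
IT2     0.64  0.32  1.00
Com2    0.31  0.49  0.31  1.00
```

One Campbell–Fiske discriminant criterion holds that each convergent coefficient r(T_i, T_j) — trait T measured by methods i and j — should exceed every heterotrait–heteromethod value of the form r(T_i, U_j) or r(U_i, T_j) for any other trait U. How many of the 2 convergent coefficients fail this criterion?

0

Each convergent coefficient versus the relevant comparison correlations:
IT (methods 1·2): 0.64 vs {0.31, 0.32} → pass.
Com (methods 1·2): 0.49 vs {0.32, 0.31} → pass.
0 of 2 fail.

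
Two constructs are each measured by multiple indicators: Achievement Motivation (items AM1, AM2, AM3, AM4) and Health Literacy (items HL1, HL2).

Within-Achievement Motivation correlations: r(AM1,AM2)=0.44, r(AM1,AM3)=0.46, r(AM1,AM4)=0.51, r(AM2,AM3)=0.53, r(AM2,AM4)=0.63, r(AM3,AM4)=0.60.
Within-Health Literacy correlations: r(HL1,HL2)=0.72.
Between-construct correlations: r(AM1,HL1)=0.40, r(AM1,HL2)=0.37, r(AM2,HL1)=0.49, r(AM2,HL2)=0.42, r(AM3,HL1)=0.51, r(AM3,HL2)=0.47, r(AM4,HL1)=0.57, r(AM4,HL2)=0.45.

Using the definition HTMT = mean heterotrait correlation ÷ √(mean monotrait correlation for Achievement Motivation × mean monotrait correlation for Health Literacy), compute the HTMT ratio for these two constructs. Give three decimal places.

Mean between = 3.68/8 = 0.4600.
Mean within-AM = 3.17/6 = 0.5283; mean within-HL = 0.72/1 = 0.7200.
Geometric mean = √(0.5283 × 0.7200) = 0.6167.
HTMT = 0.4600 / 0.6167 = 0.746.

0.746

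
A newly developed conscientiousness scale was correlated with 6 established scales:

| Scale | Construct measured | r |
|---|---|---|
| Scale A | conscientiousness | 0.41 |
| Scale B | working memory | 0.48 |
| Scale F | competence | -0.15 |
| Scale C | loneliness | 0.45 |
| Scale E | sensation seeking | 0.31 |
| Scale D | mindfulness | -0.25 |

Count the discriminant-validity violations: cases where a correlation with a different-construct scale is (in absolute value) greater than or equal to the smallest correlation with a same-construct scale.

Convergent (same construct = conscientiousness): Scale A.
Smallest convergent = 0.41. Discriminant |r|: 0.48, 0.15, 0.45, 0.31, 0.25; count ≥ 0.41 → 2.

2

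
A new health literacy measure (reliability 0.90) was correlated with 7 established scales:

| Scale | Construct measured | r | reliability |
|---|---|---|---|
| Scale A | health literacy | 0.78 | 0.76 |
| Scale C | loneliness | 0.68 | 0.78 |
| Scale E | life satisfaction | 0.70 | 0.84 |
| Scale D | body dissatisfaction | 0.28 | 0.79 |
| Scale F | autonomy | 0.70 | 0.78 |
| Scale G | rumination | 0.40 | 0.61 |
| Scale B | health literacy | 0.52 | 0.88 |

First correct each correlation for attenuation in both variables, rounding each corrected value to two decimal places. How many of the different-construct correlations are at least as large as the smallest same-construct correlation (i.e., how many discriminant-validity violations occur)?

3

Disattenuated r (r / √(r_scale · r_new)):
  Scale A (conv): 0.78 / √(0.76·0.90) = 0.94
  Scale C (disc): 0.68 / √(0.78·0.90) = 0.81
  Scale E (disc): 0.70 / √(0.84·0.90) = 0.81
  Scale D (disc): 0.28 / √(0.79·0.90) = 0.33
  Scale F (disc): 0.70 / √(0.78·0.90) = 0.84
  Scale G (disc): 0.40 / √(0.61·0.90) = 0.54
  Scale B (conv): 0.52 / √(0.88·0.90) = 0.58
Smallest convergent = 0.58. Discriminant values: 0.81, 0.81, 0.33, 0.84, 0.54; count ≥ 0.58 → 3.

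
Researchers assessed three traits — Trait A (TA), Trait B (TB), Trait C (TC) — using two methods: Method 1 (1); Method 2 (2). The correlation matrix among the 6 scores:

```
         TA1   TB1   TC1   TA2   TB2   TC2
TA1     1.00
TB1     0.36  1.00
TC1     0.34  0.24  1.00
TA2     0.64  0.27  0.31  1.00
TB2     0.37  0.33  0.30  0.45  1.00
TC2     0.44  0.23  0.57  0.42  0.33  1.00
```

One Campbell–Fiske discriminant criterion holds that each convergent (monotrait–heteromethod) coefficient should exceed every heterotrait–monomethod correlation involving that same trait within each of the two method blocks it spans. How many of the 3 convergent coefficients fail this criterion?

Checking each validity diagonal entry against its comparison values:
TA (methods 1·2): 0.64 vs {0.36, 0.45, 0.34, 0.42} → pass.
TB (methods 1·2): 0.33 vs {0.36, 0.45, 0.24, 0.33} → fail.
TC (methods 1·2): 0.57 vs {0.34, 0.42, 0.24, 0.33} → pass.
1 of 3 fail.

1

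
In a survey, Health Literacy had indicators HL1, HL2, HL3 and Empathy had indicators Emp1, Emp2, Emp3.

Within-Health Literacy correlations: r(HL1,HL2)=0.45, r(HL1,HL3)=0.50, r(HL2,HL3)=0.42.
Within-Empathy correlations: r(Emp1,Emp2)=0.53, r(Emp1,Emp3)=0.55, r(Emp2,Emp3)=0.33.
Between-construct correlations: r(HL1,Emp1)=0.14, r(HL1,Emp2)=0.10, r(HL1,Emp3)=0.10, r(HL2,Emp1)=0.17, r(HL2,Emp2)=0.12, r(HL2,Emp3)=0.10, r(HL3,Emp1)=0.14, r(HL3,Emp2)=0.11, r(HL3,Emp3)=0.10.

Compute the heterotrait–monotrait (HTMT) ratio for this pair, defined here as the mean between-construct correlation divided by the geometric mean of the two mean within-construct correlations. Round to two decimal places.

0.26

Mean heterotrait r = 1.08/9 = 0.1200.
Mean within-HL = 1.37/3 = 0.4567; mean within-Emp = 1.41/3 = 0.4700.
Geometric mean = √(0.4567 × 0.4700) = 0.4633.
HTMT = 0.1200 / 0.4633 = 0.26.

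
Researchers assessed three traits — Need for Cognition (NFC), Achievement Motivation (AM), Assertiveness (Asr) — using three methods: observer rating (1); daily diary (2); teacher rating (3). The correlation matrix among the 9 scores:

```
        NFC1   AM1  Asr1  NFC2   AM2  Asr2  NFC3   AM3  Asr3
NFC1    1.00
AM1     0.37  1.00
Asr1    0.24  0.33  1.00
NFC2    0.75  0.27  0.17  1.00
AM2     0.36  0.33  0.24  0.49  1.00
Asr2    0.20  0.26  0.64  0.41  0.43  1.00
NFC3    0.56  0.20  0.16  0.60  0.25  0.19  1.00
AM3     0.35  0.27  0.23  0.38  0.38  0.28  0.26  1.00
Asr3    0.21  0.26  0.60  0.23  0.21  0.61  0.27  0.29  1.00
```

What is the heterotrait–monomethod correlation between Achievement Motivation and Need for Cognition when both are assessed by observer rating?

0.37

Different traits, same method: r(AM1, NFC1) = 0.37.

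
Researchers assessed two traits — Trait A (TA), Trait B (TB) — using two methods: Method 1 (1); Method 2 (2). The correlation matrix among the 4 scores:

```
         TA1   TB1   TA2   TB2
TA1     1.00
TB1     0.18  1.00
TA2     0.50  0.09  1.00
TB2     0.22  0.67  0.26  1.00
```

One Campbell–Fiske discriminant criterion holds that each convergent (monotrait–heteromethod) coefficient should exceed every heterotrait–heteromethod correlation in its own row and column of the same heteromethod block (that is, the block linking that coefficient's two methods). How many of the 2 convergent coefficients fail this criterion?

Convergent coefficients and their comparison sets:
TA (methods 1·2): 0.50 vs {0.22, 0.09} → pass.
TB (methods 1·2): 0.67 vs {0.09, 0.22} → pass.
0 of 2 fail.

0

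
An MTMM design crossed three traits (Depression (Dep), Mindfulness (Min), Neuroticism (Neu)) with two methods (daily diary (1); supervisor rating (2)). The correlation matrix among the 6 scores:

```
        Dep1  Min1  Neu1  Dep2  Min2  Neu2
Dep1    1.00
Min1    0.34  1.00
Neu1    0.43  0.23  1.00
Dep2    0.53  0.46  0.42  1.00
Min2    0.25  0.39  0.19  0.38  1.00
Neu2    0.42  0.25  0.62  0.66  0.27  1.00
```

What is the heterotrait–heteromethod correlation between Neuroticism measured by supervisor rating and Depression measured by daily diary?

0.42

Different traits and methods: r(Neu2, Dep1) = 0.42.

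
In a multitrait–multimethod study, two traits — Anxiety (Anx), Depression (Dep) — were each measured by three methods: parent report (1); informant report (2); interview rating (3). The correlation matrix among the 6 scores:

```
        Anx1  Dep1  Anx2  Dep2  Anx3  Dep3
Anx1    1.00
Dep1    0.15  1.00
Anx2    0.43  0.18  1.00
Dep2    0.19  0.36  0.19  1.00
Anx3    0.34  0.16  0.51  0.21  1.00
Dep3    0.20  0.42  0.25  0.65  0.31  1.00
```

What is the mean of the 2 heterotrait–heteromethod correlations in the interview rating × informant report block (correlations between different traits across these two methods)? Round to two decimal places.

HTHM values (method 3 × method 2): 0.21, 0.25; mean = 0.46/2 = 0.23.

0.23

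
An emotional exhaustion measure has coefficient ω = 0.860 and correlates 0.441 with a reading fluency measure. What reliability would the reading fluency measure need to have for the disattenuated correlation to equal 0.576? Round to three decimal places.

r_true = r_obs / √(r_xx · r_yy) ⇒ 0.576 = 0.441 / √(0.860 · r_yy).
√(0.860 · r_yy) = 0.441 / 0.576 = 0.7656; 0.860 · r_yy = 0.5861; r_yy = 0.5861 / 0.860 ≈ 0.682.

0.682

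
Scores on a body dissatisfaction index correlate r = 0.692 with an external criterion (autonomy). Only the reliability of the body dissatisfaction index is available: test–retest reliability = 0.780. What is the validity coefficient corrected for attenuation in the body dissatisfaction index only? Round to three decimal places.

0.784

Single correction: r_c = r_obs / √r_xx = 0.692 / √0.780 = 0.692 / 0.8832 ≈ 0.784.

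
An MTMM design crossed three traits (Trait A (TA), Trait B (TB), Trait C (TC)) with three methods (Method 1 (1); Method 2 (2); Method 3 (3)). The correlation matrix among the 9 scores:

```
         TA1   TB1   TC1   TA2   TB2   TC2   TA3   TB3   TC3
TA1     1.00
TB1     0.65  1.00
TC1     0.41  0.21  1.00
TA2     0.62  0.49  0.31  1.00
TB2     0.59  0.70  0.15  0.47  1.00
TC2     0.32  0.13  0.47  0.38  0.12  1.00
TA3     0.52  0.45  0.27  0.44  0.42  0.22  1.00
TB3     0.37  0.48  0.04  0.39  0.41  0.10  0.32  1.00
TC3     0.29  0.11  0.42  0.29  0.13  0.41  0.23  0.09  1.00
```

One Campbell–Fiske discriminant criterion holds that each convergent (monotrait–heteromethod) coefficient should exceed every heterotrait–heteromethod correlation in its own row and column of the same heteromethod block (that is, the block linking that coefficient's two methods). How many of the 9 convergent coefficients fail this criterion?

Checking each validity diagonal entry against its comparison values:
TA (methods 1·2): 0.62 vs {0.59, 0.49, 0.32, 0.31} → pass.
TA (methods 1·3): 0.52 vs {0.37, 0.45, 0.29, 0.27} → pass.
TA (methods 2·3): 0.44 vs {0.39, 0.42, 0.29, 0.22} → pass.
TB (methods 1·2): 0.70 vs {0.49, 0.59, 0.13, 0.15} → pass.
TB (methods 1·3): 0.48 vs {0.45, 0.37, 0.11, 0.04} → pass.
TB (methods 2·3): 0.41 vs {0.42, 0.39, 0.13, 0.10} → fail.
TC (methods 1·2): 0.47 vs {0.31, 0.32, 0.15, 0.13} → pass.
TC (methods 1·3): 0.42 vs {0.27, 0.29, 0.04, 0.11} → pass.
TC (methods 2·3): 0.41 vs {0.22, 0.29, 0.10, 0.13} → pass.
1 of 9 fail.

1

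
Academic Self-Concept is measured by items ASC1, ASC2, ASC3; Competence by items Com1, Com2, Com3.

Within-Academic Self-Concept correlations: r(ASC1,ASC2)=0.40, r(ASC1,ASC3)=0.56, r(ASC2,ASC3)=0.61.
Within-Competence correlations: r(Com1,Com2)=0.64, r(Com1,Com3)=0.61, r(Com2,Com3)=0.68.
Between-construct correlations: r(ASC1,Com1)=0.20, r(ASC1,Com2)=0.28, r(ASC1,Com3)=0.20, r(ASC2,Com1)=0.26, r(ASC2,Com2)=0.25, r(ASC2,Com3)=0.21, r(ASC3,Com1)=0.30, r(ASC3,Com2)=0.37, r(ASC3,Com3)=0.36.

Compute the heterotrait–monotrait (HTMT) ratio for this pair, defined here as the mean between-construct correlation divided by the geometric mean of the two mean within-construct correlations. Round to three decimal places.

Between-construct mean = 2.43/9 = 0.2700.
Mean within-ASC = 1.57/3 = 0.5233; mean within-Com = 1.93/3 = 0.6433.
Geometric mean = √(0.5233 × 0.6433) = 0.5802.
HTMT = 0.2700 / 0.5802 = 0.465.

0.465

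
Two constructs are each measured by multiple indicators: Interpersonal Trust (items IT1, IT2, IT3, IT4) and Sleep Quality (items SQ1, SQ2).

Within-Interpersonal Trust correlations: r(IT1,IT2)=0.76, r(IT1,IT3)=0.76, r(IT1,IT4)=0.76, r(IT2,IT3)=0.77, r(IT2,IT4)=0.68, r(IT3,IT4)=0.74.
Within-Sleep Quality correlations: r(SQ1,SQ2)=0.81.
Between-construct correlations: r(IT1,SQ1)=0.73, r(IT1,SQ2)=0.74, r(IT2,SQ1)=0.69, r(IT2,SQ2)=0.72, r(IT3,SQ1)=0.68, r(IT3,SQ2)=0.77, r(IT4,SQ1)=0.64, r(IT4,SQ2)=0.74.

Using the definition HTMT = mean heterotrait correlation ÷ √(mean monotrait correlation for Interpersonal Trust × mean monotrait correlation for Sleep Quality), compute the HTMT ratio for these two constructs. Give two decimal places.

0.92

Between-construct mean = 5.71/8 = 0.7138.
Mean within-IT = 4.47/6 = 0.7450; mean within-SQ = 0.81/1 = 0.8100.
Geometric mean = √(0.7450 × 0.8100) = 0.7768.
HTMT = 0.7138 / 0.7768 = 0.92.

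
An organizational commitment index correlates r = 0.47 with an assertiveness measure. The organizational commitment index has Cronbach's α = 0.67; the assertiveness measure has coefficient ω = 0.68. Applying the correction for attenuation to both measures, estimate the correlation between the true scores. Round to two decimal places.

r_true = r_obs / √(r_xx · r_yy) = 0.47 / √(0.67 × 0.68) = 0.47 / √0.4556 = 0.47 / 0.6750 ≈ 0.70.

0.70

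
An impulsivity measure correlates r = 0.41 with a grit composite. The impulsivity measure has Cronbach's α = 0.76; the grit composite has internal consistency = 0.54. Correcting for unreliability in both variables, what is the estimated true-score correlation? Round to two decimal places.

r_true = r_obs / √(r_xx · r_yy) = 0.41 / √(0.76 × 0.54) = 0.41 / √0.4104 = 0.41 / 0.6406 ≈ 0.64.

0.64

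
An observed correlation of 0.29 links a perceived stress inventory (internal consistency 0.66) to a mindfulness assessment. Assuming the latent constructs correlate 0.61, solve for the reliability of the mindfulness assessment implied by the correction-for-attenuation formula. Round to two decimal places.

r_true = r_obs / √(r_xx · r_yy) ⇒ 0.61 = 0.29 / √(0.66 · r_yy).
√(0.66 · r_yy) = 0.29 / 0.61 = 0.4754; 0.66 · r_yy = 0.2260; r_yy = 0.2260 / 0.66 ≈ 0.34.

0.34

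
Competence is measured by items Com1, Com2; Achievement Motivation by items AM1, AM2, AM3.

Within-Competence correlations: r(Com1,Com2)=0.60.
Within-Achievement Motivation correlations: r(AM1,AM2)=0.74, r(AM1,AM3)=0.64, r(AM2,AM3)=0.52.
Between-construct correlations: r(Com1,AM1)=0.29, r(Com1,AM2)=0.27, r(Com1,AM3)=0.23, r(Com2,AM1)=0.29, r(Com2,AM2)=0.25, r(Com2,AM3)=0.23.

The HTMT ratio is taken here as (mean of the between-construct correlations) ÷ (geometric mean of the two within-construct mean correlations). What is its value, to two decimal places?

Between-construct mean = 1.56/6 = 0.2600.
Mean within-Com = 0.60/1 = 0.6000; mean within-AM = 1.90/3 = 0.6333.
Geometric mean = √(0.6000 × 0.6333) = 0.6164.
HTMT = 0.2600 / 0.6164 = 0.42.

0.42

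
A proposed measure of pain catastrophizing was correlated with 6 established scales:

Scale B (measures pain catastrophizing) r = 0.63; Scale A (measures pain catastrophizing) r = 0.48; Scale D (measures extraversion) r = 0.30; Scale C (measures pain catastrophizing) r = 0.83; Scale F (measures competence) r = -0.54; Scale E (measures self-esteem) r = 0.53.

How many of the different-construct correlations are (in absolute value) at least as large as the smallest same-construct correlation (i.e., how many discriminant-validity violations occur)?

Convergent (same construct = pain catastrophizing): Scale B, Scale A, Scale C.
Smallest convergent = 0.48. Discriminant |r|: 0.30, 0.54, 0.53; count ≥ 0.48 → 2.

2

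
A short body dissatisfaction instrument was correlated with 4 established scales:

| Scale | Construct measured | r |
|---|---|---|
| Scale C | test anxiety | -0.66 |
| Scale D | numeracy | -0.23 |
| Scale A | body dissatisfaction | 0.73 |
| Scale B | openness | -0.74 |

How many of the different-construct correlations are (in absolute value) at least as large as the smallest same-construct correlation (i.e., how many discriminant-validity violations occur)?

Convergent (same construct = body dissatisfaction): Scale A.
Smallest convergent = 0.73. Discriminant |r|: 0.66, 0.23, 0.74; count ≥ 0.73 → 1.

1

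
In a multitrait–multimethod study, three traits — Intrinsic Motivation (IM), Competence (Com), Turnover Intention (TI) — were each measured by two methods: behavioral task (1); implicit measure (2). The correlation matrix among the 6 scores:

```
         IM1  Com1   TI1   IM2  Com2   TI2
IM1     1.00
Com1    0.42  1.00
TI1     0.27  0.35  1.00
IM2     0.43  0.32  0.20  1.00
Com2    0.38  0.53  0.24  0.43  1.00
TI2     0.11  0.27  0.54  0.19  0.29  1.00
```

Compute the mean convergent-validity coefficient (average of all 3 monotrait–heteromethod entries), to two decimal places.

0.50

Convergent values: 0.43, 0.53, 0.54; mean = 1.50/3 = 0.50.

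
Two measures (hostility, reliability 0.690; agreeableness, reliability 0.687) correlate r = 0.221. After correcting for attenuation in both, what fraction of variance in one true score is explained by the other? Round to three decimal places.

0.103

Disattenuated r = 0.221 / √(0.690 × 0.687) = 0.221 / 0.6885 = 0.3210.
Shared true-score variance = 0.3210² = 0.1030 ≈ 0.103.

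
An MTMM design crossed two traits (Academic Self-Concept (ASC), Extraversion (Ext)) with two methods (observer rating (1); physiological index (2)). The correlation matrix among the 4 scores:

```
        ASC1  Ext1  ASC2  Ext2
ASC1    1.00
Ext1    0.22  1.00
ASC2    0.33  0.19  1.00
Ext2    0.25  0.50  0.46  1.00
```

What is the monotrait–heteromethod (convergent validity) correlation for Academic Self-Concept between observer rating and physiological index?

Same trait (ASC), different methods: r(ASC1, ASC2) = 0.33.

0.33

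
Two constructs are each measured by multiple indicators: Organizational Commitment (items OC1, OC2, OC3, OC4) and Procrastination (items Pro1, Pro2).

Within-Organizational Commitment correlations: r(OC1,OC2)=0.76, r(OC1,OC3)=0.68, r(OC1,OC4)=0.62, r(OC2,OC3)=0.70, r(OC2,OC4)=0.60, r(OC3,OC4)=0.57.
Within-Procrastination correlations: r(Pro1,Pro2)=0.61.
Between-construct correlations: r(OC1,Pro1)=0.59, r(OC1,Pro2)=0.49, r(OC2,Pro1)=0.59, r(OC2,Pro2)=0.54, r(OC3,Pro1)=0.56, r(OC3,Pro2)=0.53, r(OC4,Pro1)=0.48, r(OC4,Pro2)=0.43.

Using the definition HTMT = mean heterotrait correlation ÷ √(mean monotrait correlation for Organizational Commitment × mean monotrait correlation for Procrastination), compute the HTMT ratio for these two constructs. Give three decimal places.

0.833

Between-construct mean = 4.21/8 = 0.5263.
Mean within-OC = 3.93/6 = 0.6550; mean within-Pro = 0.61/1 = 0.6100.
Geometric mean = √(0.6550 × 0.6100) = 0.6321.
HTMT = 0.5263 / 0.6321 = 0.833.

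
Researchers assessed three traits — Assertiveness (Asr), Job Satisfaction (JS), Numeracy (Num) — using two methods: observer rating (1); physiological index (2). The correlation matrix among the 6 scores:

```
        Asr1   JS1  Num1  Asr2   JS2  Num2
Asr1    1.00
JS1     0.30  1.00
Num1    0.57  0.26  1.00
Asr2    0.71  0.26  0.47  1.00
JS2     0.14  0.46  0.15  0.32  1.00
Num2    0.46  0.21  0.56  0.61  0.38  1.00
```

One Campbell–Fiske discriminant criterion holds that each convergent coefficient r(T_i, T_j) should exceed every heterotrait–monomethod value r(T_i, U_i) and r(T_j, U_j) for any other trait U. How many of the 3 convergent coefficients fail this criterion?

1

Checking each validity diagonal entry against its comparison values:
Asr (methods 1·2): 0.71 vs {0.30, 0.32, 0.57, 0.61} → pass.
JS (methods 1·2): 0.46 vs {0.30, 0.32, 0.26, 0.38} → pass.
Num (methods 1·2): 0.56 vs {0.57, 0.61, 0.26, 0.38} → fail.
1 of 3 fail.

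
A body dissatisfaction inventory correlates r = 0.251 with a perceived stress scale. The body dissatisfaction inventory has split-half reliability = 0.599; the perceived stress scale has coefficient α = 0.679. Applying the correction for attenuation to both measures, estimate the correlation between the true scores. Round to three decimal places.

r_true = r_obs / √(r_xx · r_yy) = 0.251 / √(0.599 × 0.679) = 0.251 / √0.406721 = 0.251 / 0.6377 ≈ 0.394.

0.394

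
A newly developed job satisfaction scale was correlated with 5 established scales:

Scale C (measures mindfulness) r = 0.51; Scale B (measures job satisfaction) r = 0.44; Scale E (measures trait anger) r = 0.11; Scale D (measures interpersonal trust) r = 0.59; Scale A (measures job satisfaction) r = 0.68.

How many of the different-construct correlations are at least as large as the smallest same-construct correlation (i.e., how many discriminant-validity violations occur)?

Convergent (same construct = job satisfaction): Scale B, Scale A.
Smallest convergent = 0.44. Discriminant values: 0.51, 0.11, 0.59; count ≥ 0.44 → 2.

2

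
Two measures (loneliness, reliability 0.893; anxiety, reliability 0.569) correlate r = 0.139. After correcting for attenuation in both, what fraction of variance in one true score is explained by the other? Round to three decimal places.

Disattenuated r = 0.139 / √(0.893 × 0.569) = 0.139 / 0.7128 = 0.1950.
Shared true-score variance = 0.1950² = 0.0380 ≈ 0.038.

0.038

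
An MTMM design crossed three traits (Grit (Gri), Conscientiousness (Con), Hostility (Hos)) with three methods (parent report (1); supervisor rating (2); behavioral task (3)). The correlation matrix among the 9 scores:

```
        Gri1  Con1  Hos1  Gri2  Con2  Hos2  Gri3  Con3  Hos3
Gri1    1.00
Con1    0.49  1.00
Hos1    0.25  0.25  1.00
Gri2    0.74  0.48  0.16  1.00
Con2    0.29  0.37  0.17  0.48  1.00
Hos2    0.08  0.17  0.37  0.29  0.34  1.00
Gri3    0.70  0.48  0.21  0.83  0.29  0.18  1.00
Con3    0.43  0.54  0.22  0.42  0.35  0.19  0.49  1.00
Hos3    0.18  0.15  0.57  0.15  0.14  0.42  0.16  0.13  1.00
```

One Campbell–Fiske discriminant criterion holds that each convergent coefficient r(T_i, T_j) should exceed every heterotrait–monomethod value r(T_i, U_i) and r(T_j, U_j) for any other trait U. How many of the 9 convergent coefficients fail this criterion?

2

Checking each validity diagonal entry against its comparison values:
Gri (methods 1·2): 0.74 vs {0.49, 0.48, 0.25, 0.29} → pass.
Gri (methods 1·3): 0.70 vs {0.49, 0.49, 0.25, 0.16} → pass.
Gri (methods 2·3): 0.83 vs {0.48, 0.49, 0.29, 0.16} → pass.
Con (methods 1·2): 0.37 vs {0.49, 0.48, 0.25, 0.34} → fail.
Con (methods 1·3): 0.54 vs {0.49, 0.49, 0.25, 0.13} → pass.
Con (methods 2·3): 0.35 vs {0.48, 0.49, 0.34, 0.13} → fail.
Hos (methods 1·2): 0.37 vs {0.25, 0.29, 0.25, 0.34} → pass.
Hos (methods 1·3): 0.57 vs {0.25, 0.16, 0.25, 0.13} → pass.
Hos (methods 2·3): 0.42 vs {0.29, 0.16, 0.34, 0.13} → pass.
2 of 9 fail.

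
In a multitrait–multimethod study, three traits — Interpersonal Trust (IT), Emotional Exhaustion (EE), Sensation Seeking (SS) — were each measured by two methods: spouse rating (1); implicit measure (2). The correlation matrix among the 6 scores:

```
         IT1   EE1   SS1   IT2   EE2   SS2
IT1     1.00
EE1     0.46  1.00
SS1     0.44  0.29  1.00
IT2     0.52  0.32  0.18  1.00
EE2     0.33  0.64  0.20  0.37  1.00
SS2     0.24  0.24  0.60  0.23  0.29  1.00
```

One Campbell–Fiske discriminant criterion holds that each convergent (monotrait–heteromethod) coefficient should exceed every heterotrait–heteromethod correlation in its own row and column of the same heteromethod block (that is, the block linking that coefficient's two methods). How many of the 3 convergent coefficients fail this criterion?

0

Convergent coefficients and their comparison sets:
IT (methods 1·2): 0.52 vs {0.33, 0.32, 0.24, 0.18} → pass.
EE (methods 1·2): 0.64 vs {0.32, 0.33, 0.24, 0.20} → pass.
SS (methods 1·2): 0.60 vs {0.18, 0.24, 0.20, 0.24} → pass.
0 of 3 fail.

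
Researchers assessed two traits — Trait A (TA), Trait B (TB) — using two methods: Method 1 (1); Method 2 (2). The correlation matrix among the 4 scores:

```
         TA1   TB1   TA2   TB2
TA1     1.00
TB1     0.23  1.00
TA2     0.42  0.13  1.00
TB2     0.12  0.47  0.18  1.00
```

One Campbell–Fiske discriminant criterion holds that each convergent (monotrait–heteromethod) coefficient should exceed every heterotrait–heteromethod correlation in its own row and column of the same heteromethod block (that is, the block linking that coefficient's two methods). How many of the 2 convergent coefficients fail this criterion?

Convergent coefficients and their comparison sets:
TA (methods 1·2): 0.42 vs {0.12, 0.13} → pass.
TB (methods 1·2): 0.47 vs {0.13, 0.12} → pass.
0 of 2 fail.

0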